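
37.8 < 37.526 False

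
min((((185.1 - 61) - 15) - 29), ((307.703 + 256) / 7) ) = 80.1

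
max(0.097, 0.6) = 0.6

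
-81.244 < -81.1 True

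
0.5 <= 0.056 False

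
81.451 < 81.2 False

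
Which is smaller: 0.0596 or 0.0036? 0.0036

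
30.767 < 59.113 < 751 True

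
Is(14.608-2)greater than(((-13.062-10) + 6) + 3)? Yes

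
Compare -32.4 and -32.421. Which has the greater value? -32.4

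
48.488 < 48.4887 True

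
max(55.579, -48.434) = 55.579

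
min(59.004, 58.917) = 58.917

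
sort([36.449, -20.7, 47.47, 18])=[-20.7, 18, 36.449, 47.47]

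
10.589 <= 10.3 False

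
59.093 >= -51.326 True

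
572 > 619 False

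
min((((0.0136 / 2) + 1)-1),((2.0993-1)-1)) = 0.0068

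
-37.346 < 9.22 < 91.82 True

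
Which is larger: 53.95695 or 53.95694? 53.95695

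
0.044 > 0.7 False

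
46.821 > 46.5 True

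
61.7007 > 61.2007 True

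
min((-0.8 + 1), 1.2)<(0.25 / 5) False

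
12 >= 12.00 True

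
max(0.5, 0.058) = 0.5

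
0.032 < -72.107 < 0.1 False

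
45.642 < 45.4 False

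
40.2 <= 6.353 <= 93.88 False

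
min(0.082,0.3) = 0.082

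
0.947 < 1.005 True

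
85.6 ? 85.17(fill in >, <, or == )>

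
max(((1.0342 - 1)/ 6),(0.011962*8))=0.095696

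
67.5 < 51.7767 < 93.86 False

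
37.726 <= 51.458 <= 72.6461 True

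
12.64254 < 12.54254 False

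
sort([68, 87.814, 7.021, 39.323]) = [7.021, 39.323, 68, 87.814]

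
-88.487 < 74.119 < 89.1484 True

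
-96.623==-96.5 False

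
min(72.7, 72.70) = 72.7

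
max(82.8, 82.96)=82.96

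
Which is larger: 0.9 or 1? 1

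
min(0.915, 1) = 0.915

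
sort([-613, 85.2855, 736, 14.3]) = [-613, 14.3, 85.2855, 736]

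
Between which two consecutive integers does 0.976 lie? 0 and 1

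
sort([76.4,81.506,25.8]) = [25.8,76.4,81.506]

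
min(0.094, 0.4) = 0.094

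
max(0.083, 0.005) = 0.083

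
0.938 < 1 True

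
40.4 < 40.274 False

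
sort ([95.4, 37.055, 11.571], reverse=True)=[95.4, 37.055, 11.571]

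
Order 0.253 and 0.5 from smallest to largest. 0.253, 0.5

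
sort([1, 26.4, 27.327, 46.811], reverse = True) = [46.811, 27.327, 26.4, 1]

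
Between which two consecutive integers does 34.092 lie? 34 and 35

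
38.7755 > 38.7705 True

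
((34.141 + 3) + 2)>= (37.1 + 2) True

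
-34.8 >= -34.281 False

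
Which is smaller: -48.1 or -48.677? -48.677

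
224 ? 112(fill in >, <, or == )>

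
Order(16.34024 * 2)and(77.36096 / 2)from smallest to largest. (16.34024 * 2), (77.36096 / 2)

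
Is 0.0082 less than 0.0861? Yes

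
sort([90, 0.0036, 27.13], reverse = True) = [90, 27.13, 0.0036]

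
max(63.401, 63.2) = 63.401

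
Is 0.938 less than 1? Yes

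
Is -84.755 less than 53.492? Yes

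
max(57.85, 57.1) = 57.85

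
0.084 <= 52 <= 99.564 True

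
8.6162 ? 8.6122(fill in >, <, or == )>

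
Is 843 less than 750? No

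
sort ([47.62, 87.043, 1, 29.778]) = [1, 29.778, 47.62, 87.043]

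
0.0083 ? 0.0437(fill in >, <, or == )<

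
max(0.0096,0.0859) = 0.0859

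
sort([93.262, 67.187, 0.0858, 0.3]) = [0.0858, 0.3, 67.187, 93.262]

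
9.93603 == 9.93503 False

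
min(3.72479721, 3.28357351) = 3.28357351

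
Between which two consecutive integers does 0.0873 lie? 0 and 1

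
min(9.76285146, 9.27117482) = 9.27117482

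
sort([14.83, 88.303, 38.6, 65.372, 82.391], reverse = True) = [88.303, 82.391, 65.372, 38.6, 14.83]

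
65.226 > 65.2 True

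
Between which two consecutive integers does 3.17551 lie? 3 and 4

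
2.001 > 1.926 True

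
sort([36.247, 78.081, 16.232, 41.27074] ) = [16.232, 36.247, 41.27074, 78.081]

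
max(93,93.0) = 93.0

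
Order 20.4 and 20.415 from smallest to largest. 20.4, 20.415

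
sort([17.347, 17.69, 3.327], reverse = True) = [17.69, 17.347, 3.327]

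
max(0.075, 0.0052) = 0.075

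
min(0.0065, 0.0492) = 0.0065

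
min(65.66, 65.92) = 65.66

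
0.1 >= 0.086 True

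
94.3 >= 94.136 True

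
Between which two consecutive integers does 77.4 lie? 77 and 78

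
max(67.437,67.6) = 67.6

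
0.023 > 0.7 False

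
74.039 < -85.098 False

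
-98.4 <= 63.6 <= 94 True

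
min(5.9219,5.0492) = 5.0492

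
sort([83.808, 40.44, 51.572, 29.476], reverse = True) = [83.808, 51.572, 40.44, 29.476]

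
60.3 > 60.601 False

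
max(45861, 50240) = 50240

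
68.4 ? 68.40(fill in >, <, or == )==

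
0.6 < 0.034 False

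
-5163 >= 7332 False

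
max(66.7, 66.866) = 66.866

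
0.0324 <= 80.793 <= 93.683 True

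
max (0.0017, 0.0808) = 0.0808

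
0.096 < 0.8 True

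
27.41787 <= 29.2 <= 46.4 True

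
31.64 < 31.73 True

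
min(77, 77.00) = 77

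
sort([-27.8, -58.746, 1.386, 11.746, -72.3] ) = [-72.3, -58.746, -27.8, 1.386, 11.746]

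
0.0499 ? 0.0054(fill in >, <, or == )>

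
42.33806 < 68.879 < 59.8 False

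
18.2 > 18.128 True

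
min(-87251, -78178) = -87251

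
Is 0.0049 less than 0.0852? Yes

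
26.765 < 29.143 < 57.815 True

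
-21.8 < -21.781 True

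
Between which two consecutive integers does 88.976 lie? 88 and 89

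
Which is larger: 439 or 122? 439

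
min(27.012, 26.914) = 26.914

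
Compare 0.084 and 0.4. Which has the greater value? 0.4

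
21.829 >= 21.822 True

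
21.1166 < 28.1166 True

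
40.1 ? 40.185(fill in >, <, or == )<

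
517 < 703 True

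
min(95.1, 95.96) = 95.1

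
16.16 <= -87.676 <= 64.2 False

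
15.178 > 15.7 False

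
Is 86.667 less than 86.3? No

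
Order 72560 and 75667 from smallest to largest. 72560, 75667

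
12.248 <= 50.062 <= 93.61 True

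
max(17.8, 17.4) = 17.8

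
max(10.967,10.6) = 10.967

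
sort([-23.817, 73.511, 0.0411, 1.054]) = [-23.817, 0.0411, 1.054, 73.511]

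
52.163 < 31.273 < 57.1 False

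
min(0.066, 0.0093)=0.0093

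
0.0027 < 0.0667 True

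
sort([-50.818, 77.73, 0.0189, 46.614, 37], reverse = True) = [77.73, 46.614, 37, 0.0189, -50.818]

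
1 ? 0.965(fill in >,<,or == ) >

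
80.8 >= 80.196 True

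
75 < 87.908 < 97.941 True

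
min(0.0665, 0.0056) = 0.0056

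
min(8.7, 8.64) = 8.64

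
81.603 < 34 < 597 False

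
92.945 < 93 True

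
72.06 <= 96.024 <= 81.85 False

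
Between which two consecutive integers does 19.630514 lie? 19 and 20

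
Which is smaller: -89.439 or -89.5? -89.5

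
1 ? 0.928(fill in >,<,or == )>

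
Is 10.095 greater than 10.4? No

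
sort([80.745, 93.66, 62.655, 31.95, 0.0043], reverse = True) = [93.66, 80.745, 62.655, 31.95, 0.0043]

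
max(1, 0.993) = 1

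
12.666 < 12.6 False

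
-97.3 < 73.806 True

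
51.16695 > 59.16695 False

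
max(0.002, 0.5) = 0.5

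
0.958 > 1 False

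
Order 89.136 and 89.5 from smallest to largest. 89.136, 89.5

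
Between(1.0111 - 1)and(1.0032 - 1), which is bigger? (1.0111 - 1)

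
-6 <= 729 True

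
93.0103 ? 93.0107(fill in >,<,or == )<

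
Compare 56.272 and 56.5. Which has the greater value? 56.5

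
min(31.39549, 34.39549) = 31.39549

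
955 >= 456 True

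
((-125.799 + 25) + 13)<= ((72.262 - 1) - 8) True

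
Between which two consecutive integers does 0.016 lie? 0 and 1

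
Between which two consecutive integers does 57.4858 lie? 57 and 58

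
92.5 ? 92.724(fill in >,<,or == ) <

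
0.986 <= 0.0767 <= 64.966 False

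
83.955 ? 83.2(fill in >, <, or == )>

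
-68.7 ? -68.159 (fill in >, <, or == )<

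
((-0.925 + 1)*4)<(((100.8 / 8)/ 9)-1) True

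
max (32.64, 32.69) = 32.69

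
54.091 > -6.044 True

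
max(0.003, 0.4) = 0.4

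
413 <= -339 False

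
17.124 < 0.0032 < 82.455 False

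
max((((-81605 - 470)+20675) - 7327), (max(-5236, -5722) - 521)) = -5757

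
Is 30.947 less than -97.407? No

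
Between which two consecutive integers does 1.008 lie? 1 and 2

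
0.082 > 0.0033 True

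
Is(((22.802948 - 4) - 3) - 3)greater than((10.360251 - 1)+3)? Yes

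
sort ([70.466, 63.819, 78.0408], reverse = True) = [78.0408, 70.466, 63.819]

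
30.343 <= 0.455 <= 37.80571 False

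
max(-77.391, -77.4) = -77.391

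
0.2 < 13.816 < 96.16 True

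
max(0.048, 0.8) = 0.8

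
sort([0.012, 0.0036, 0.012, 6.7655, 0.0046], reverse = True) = [6.7655, 0.012, 0.012, 0.0046, 0.0036]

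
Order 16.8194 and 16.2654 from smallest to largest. 16.2654, 16.8194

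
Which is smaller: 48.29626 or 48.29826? 48.29626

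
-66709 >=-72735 True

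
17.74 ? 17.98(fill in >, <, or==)<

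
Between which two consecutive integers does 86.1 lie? 86 and 87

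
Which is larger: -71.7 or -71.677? -71.677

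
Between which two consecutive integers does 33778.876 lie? 33778 and 33779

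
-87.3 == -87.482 False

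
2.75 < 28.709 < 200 True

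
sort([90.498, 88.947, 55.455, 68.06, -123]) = [-123, 55.455, 68.06, 88.947, 90.498]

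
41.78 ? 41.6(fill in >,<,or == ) >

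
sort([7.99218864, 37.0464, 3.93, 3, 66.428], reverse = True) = [66.428, 37.0464, 7.99218864, 3.93, 3]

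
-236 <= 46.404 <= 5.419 False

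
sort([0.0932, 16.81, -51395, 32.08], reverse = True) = [32.08, 16.81, 0.0932, -51395]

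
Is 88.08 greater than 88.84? No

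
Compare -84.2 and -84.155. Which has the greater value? -84.155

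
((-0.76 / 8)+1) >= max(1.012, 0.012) False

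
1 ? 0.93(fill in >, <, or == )>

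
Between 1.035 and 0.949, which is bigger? 1.035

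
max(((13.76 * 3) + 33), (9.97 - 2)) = 74.28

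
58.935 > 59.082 False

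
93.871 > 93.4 True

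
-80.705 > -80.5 False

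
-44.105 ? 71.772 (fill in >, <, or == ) <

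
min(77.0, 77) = 77.0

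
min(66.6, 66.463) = 66.463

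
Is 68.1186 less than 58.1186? No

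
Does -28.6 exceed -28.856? Yes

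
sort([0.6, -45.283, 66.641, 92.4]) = [-45.283, 0.6, 66.641, 92.4]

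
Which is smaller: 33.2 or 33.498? 33.2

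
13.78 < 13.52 False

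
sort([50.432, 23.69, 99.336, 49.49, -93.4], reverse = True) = [99.336, 50.432, 49.49, 23.69, -93.4]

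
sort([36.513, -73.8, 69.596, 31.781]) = [-73.8, 31.781, 36.513, 69.596]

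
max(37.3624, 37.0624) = 37.3624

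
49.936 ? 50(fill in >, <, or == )<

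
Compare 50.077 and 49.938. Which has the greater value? 50.077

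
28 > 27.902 True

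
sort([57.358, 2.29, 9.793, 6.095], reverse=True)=[57.358, 9.793, 6.095, 2.29]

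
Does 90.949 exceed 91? No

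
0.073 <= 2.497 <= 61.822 True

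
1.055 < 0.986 False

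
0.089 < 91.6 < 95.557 True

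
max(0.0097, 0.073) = 0.073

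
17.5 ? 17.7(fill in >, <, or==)<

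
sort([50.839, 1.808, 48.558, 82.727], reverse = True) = [82.727, 50.839, 48.558, 1.808]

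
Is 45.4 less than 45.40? No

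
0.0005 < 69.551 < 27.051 False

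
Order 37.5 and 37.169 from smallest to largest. 37.169, 37.5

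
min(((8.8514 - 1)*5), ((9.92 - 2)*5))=39.257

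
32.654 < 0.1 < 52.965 False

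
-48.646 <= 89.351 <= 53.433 False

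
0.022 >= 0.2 False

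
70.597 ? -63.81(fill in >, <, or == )>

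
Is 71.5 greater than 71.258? Yes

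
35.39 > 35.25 True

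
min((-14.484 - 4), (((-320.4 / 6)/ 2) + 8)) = -18.7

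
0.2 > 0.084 True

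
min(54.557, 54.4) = 54.4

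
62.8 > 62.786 True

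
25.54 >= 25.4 True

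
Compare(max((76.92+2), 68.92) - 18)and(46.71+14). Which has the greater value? (max((76.92+2), 68.92) - 18)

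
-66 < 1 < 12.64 True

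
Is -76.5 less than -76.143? Yes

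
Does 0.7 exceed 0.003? Yes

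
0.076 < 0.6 True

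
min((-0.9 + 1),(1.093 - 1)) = 0.093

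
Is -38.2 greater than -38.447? Yes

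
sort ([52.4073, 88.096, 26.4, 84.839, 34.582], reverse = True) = [88.096, 84.839, 52.4073, 34.582, 26.4]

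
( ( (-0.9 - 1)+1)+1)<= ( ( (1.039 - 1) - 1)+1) False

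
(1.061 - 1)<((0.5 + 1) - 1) True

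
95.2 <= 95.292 True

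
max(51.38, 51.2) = 51.38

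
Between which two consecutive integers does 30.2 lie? 30 and 31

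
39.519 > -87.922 True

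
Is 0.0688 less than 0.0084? No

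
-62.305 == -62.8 False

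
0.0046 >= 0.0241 False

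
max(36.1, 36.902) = 36.902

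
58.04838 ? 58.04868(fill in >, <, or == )<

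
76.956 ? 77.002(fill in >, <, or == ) <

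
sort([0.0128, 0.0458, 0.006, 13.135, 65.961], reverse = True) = [65.961, 13.135, 0.0458, 0.0128, 0.006]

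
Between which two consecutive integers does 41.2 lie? 41 and 42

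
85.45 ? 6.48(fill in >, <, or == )>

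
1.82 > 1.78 True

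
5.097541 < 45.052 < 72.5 True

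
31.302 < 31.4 True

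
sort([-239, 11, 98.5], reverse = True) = [98.5, 11, -239]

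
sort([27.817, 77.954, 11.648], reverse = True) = [77.954, 27.817, 11.648]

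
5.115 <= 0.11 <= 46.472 False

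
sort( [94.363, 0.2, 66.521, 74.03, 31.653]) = [0.2, 31.653, 66.521, 74.03, 94.363]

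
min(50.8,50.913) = 50.8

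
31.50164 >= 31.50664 False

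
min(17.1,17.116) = 17.1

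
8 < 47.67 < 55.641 True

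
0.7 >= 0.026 True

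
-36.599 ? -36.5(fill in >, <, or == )<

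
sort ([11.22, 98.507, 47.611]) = [11.22, 47.611, 98.507]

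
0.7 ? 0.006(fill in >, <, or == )>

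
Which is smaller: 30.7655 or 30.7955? 30.7655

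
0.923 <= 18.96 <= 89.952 True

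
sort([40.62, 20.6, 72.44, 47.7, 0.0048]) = [0.0048, 20.6, 40.62, 47.7, 72.44]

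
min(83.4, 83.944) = 83.4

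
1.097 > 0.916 True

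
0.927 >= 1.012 False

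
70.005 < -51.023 False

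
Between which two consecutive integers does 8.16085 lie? 8 and 9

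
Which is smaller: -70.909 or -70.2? -70.909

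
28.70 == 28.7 True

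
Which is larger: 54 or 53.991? 54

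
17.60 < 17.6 False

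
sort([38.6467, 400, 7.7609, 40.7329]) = [7.7609, 38.6467, 40.7329, 400]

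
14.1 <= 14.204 True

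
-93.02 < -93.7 False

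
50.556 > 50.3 True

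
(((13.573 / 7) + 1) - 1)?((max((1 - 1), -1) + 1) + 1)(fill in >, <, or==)<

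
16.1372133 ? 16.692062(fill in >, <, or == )<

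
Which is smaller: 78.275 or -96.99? -96.99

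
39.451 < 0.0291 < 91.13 False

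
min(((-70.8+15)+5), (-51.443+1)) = -50.8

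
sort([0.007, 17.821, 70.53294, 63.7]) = [0.007, 17.821, 63.7, 70.53294]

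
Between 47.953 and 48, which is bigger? 48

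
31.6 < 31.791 True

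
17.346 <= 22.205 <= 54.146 True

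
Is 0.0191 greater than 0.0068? Yes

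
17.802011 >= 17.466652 True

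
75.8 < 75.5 False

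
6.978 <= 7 True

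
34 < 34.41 True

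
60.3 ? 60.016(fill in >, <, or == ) >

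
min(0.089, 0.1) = 0.089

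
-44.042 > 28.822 False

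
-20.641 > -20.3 False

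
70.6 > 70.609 False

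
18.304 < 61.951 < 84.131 True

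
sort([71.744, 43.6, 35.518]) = [35.518, 43.6, 71.744]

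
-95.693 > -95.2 False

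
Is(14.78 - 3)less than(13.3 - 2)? No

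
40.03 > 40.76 False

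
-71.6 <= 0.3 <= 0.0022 False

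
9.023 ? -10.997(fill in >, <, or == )>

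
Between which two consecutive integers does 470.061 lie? 470 and 471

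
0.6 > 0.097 True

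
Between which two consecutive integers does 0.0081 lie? 0 and 1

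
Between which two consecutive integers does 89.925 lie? 89 and 90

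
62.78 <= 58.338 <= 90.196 False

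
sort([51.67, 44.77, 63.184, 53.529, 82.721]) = [44.77, 51.67, 53.529, 63.184, 82.721]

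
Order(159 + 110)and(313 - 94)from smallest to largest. (313 - 94), (159 + 110)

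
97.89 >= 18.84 True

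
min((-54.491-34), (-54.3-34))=-88.491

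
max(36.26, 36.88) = 36.88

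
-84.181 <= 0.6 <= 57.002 True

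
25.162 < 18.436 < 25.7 False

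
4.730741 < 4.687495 False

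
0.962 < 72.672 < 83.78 True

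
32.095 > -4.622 True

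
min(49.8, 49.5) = 49.5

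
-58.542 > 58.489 False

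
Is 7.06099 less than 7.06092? No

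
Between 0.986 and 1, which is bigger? 1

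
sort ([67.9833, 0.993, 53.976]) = [0.993, 53.976, 67.9833]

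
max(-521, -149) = -149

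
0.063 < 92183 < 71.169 False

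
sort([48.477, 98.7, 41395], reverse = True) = [41395, 98.7, 48.477]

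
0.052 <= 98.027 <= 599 True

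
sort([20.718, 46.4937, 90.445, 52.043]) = [20.718, 46.4937, 52.043, 90.445]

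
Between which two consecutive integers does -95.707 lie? -96 and -95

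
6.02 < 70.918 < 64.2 False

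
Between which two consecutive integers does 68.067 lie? 68 and 69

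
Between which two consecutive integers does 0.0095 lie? 0 and 1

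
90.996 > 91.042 False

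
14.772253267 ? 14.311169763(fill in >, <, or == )>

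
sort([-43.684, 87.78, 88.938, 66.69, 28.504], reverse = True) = [88.938, 87.78, 66.69, 28.504, -43.684]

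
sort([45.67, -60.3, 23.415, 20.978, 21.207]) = [-60.3, 20.978, 21.207, 23.415, 45.67]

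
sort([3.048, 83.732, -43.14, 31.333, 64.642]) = [-43.14, 3.048, 31.333, 64.642, 83.732]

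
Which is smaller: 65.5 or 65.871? 65.5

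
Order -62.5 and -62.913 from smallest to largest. -62.913, -62.5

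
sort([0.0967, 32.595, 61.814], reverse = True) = [61.814, 32.595, 0.0967]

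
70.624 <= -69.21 False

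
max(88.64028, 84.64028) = 88.64028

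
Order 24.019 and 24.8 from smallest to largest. 24.019,24.8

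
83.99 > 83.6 True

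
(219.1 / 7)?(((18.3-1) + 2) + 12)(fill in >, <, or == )==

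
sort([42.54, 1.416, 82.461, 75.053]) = [1.416, 42.54, 75.053, 82.461]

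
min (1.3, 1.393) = 1.3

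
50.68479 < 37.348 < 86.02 False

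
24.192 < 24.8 True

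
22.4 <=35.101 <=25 False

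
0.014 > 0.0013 True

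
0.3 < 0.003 False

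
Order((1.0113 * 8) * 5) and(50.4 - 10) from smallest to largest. (50.4 - 10), ((1.0113 * 8) * 5)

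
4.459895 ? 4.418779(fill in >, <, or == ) >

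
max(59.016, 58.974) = 59.016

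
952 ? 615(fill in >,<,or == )>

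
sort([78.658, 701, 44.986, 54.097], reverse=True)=[701, 78.658, 54.097, 44.986]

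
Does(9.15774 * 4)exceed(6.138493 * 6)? No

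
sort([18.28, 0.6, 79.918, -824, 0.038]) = [-824, 0.038, 0.6, 18.28, 79.918]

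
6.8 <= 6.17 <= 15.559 False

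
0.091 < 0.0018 False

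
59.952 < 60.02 True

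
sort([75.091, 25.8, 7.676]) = [7.676, 25.8, 75.091]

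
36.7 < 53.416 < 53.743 True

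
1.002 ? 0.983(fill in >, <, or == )>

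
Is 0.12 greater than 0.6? No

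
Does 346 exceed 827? No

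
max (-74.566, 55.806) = 55.806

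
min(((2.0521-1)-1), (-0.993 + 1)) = 0.007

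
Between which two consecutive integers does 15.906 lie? 15 and 16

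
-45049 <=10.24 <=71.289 True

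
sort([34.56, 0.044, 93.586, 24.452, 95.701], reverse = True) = [95.701, 93.586, 34.56, 24.452, 0.044]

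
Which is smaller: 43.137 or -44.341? -44.341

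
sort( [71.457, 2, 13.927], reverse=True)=[71.457, 13.927, 2]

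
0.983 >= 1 False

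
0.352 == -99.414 False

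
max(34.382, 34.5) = 34.5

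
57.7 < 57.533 False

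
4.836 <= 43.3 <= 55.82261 True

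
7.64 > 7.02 True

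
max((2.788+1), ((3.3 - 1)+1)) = 3.788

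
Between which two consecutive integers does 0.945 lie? 0 and 1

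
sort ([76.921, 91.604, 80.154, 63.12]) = [63.12, 76.921, 80.154, 91.604]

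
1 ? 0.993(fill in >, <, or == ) >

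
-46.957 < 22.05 True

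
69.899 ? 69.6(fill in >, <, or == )>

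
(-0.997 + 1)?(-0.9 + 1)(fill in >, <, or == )<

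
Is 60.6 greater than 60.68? No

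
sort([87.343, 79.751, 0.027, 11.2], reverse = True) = [87.343, 79.751, 11.2, 0.027]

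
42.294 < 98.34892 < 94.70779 False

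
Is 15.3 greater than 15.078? Yes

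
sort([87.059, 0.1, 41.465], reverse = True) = [87.059, 41.465, 0.1]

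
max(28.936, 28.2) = 28.936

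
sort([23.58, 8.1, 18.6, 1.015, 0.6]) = [0.6, 1.015, 8.1, 18.6, 23.58]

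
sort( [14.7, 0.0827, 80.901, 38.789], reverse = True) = [80.901, 38.789, 14.7, 0.0827]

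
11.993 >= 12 False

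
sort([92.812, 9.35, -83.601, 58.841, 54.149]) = [-83.601, 9.35, 54.149, 58.841, 92.812]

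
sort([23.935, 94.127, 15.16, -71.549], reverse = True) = [94.127, 23.935, 15.16, -71.549]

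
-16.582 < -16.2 True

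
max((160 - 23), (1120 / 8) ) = 140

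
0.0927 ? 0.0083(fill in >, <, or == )>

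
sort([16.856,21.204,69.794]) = [16.856,21.204,69.794]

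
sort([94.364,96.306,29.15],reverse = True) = [96.306,94.364,29.15]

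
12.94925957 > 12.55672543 True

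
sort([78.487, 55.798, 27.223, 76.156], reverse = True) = [78.487, 76.156, 55.798, 27.223]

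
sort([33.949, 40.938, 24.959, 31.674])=[24.959, 31.674, 33.949, 40.938]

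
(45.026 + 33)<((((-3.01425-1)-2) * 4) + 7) False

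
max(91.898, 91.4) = 91.898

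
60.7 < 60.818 True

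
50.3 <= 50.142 False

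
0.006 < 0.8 True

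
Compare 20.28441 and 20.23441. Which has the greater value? 20.28441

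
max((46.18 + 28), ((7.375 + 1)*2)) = 74.18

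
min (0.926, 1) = 0.926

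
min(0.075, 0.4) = 0.075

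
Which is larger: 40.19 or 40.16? 40.19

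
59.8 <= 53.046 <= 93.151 False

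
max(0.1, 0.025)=0.1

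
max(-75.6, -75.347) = -75.347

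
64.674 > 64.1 True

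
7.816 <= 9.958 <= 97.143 True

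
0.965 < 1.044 True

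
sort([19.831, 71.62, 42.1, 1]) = [1, 19.831, 42.1, 71.62]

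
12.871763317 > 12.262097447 True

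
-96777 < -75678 True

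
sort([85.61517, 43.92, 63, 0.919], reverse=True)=[85.61517, 63, 43.92, 0.919]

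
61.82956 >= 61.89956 False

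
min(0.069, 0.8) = 0.069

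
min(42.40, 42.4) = 42.40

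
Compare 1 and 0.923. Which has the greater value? 1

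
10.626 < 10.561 False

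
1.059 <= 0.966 False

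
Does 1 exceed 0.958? Yes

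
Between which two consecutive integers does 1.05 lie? 1 and 2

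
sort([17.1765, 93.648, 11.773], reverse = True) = [93.648, 17.1765, 11.773]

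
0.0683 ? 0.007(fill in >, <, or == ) >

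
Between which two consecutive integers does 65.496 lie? 65 and 66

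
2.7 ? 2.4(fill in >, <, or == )>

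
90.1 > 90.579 False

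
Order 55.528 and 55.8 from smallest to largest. 55.528, 55.8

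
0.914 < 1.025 True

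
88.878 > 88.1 True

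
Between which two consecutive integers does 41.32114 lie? 41 and 42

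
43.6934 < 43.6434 False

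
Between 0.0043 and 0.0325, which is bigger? 0.0325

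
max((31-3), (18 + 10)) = 28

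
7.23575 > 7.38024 False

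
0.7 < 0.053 False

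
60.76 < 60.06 False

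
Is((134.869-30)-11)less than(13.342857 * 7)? No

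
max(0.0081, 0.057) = 0.057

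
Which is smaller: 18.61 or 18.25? 18.25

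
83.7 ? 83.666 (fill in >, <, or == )>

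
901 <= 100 False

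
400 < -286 False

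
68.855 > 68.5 True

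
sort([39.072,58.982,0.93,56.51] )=[0.93,39.072,56.51,58.982]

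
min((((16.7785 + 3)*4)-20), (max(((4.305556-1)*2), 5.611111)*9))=59.114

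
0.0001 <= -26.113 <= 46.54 False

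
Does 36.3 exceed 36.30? No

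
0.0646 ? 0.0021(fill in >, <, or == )>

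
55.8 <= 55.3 False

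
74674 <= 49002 False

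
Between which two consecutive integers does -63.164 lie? -64 and -63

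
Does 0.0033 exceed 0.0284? No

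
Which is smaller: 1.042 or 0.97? 0.97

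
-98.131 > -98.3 True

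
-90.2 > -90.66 True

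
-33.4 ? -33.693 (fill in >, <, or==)>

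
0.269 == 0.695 False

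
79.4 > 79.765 False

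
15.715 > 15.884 False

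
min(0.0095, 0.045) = 0.0095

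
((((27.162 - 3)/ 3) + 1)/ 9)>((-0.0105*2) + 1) True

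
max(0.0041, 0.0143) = 0.0143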